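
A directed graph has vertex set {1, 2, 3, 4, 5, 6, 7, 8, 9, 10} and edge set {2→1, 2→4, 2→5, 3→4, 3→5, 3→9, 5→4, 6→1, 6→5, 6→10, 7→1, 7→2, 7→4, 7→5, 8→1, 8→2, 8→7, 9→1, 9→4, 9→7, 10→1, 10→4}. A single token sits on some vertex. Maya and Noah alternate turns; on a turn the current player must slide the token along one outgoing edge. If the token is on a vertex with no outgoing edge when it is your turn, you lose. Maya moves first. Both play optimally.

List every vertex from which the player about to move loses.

1, 4

Work bottom-up. With no move the player to move loses. Otherwise the position is W if at least one move leads to an L position for the opponent, and L if every move leads to a W.
Every edge goes from a vertex to one that appears earlier in the order 1, 4, 5, 2, 10, 6, 7, 9, 8, 3, so processing vertices in that order labels each vertex after all of its successors.
1: no outgoing edge → L
4: no outgoing edge → L
5: W (go to 4, an L position)
2: W (go to 4, an L position)
10: W (go to 4, an L position)
6: W (go to 1, an L position)
7: W (go to 4, an L position)
9: W (go to 4, an L position)
8: W (go to 1, an L position)
3: W (go to 4, an L position)
The losing starting vertices are exactly the entries labelled L in this table (2 of them).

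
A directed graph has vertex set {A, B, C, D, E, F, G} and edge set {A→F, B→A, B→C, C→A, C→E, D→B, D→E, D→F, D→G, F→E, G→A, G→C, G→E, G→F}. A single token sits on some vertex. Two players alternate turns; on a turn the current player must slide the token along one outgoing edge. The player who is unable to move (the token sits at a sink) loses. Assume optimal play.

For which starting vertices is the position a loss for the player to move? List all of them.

A, E

Positions with no move are L. A position that does have a move is losing for the player to move precisely when every available move leads to a winning position for the opponent. Fill in the labels:
Every edge goes from a vertex to one that appears earlier in the order E, F, A, C, G, B, D, so processing vertices in that order labels each vertex after all of its successors.
E: no outgoing edge → L
F: →E(L), so W
A: →F(W) only, which is W, so L
C: →A(L), so W
G: →A(L), so W
B: →A(L), so W
D: →E(L), so W
The losing starting vertices are exactly the entries labelled L in this table (2 of them).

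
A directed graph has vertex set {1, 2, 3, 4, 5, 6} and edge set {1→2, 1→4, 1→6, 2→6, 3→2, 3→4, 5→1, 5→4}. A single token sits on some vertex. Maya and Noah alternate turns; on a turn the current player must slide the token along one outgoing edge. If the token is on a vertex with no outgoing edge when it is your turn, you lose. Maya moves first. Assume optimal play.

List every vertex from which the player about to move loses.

Positions with no move are L. A position that does have a move is losing for the player to move precisely when every available move leads to a winning position for the opponent. Fill in the labels:
Every edge goes from a vertex to one that appears earlier in the order 6, 4, 2, 1, 3, 5, so processing vertices in that order labels each vertex after all of its successors.
6: no outgoing edge → L
4: no outgoing edge → L
2: →6(L), so W
1: →4(L), so W
3: →4(L), so W
5: →4(L), so W
Reading off the rows marked L gives the requested list; there are 2 such vertices.

4, 6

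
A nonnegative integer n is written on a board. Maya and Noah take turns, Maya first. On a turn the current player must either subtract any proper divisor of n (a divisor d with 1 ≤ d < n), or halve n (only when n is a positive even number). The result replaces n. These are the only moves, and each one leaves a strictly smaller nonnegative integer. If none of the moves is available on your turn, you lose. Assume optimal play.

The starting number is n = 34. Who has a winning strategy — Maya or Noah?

Maya wins.

Compute win/loss labels from the base case upward. A position with no move is L. Any other position is W if it can reach an L in one move, else L.
n=0: no move → L
n=1: no move → L
n=2: W (go to 1, an L position)
n=3: L (sole option 2(W) is W)
n=4: W (go to 3, an L position)
n=5: L (sole option 4(W) is W)
n=6: W (go to 3, an L position)
n=7: L (sole option 6(W) is W)
n=8: W (go to 7, an L position)
n=9: L (options 6(W), 8(W) are all W)
n=10: W (go to 5, an L position)
n=11: L (sole option 10(W) is W)
n=12: W (go to 9, an L position)
n=13: L (sole option 12(W) is W)
n=14: W (go to 7, an L position)
n=15: L (options 10(W), 12(W), 14(W) are all W)
n=16: W (go to 15, an L position)
n=17: L (sole option 16(W) is W)
n=18: W (go to 9, an L position)
n=19: L (sole option 18(W) is W)
n=20: W (go to 15, an L position)
n=21: L (options 14(W), 18(W), 20(W) are all W)
n=22: W (go to 11, an L position)
n=23: L (sole option 22(W) is W)
n=24: W (go to 21, an L position)
n=25: L (options 20(W), 24(W) are all W)
n=26: W (go to 13, an L position)
n=27: L (options 18(W), 24(W), 26(W) are all W)
n=28: W (go to 21, an L position)
n=29: L (sole option 28(W) is W)
n=30: W (go to 15, an L position)
n=31: L (sole option 30(W) is W)
n=32: W (go to 31, an L position)
n=33: L (options 22(W), 30(W), 32(W) are all W)
n=34: W (go to 17, an L position)
From 34 Maya can move to 17, reaching an L position.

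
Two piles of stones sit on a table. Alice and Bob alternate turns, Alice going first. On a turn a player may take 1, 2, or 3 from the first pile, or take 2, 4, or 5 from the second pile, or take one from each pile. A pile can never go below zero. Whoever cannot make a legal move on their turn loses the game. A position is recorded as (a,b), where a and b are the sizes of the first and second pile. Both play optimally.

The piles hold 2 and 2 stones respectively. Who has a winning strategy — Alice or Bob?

Build the W/L table. Terminal = L. A non-terminal position is W if it has a move to some L; otherwise it is L.
No move ever increases a pile, so every position that can arise here has a ≤ 2 and b ≤ 2; it is enough to label the cells with 0 ≤ a ≤ 2 and 0 ≤ b ≤ 2.
Every move lowers a or b (never raises either), so fill the grid row by row in increasing a, and left to right within a row: each cell's successors are then already labelled.
      b=0  b=1  b=2
a=0:    L    L    W
a=1:    W    W    W
a=2:    W    W    L
Cells with no legal move (terminal, hence L): (0,0), (0,1).
The remaining L cells, each justified by listing all of its moves:
(2,2): only reaches (1,2)(W), (0,2)(W), (2,0)(W), (1,1)(W), all W → L
Every other cell has at least one move into one of the L cells above, so it is W.
Every move from (2,2) reaches a W position, so the mover loses.

Bob wins.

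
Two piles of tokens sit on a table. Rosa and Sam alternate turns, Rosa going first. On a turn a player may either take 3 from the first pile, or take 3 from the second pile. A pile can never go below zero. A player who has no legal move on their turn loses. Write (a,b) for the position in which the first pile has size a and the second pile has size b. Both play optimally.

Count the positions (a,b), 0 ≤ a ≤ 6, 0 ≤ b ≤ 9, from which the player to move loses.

36

Classify positions by backward induction: terminal positions (no move available) are L. From any other position, the mover wins iff some move reaches an L.
Every move lowers a or b (never raises either), so fill the grid row by row in increasing a, and left to right within a row: each cell's successors are then already labelled.
      b=0  b=1  b=2  b=3  b=4  b=5  b=6  b=7  b=8  b=9
a=0:    L    L    L    W    W    W    L    L    L    W
a=1:    L    L    L    W    W    W    L    L    L    W
a=2:    L    L    L    W    W    W    L    L    L    W
a=3:    W    W    W    L    L    L    W    W    W    L
a=4:    W    W    W    L    L    L    W    W    W    L
a=5:    W    W    W    L    L    L    W    W    W    L
a=6:    L    L    L    W    W    W    L    L    L    W
Cells with no legal move (terminal, hence L): (0,0), (0,1), (0,2), (1,0), (1,1), (1,2), (2,0), (2,1), (2,2).
The remaining L cells, each justified by listing all of its moves:
(0,6): only reaches (0,3)(W), which is W → L
(0,7): only reaches (0,4)(W), which is W → L
(0,8): only reaches (0,5)(W), which is W → L
(1,6): only reaches (1,3)(W), which is W → L
(1,7): only reaches (1,4)(W), which is W → L
(1,8): only reaches (1,5)(W), which is W → L
(2,6): only reaches (2,3)(W), which is W → L
(2,7): only reaches (2,4)(W), which is W → L
(2,8): only reaches (2,5)(W), which is W → L
(3,3): only reaches (0,3)(W), (3,0)(W), all W → L
(3,4): only reaches (0,4)(W), (3,1)(W), all W → L
(3,5): only reaches (0,5)(W), (3,2)(W), all W → L
(3,9): only reaches (0,9)(W), (3,6)(W), all W → L
(4,3): only reaches (1,3)(W), (4,0)(W), all W → L
(4,4): only reaches (1,4)(W), (4,1)(W), all W → L
(4,5): only reaches (1,5)(W), (4,2)(W), all W → L
(4,9): only reaches (1,9)(W), (4,6)(W), all W → L
(5,3): only reaches (2,3)(W), (5,0)(W), all W → L
(5,4): only reaches (2,4)(W), (5,1)(W), all W → L
(5,5): only reaches (2,5)(W), (5,2)(W), all W → L
(5,9): only reaches (2,9)(W), (5,6)(W), all W → L
(6,0): only reaches (3,0)(W), which is W → L
(6,1): only reaches (3,1)(W), which is W → L
(6,2): only reaches (3,2)(W), which is W → L
(6,6): only reaches (3,6)(W), (6,3)(W), all W → L
(6,7): only reaches (3,7)(W), (6,4)(W), all W → L
(6,8): only reaches (3,8)(W), (6,5)(W), all W → L
Every other cell has at least one move into one of the L cells above, so it is W.
L cells per row: a=0: 6, a=1: 6, a=2: 6, a=3: 4, a=4: 4, a=5: 4, a=6: 6; total 36.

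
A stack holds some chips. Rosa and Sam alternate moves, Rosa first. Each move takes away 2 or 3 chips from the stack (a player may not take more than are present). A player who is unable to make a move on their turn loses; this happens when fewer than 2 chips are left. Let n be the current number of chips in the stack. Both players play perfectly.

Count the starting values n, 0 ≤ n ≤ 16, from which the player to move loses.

Build the W/L table. Terminal = L. A non-terminal position is W if it has a move to some L; otherwise it is L.
n=0: no move → L
n=1: no move → L
n=2: can move to 0, which is L ⇒ W
n=3: can move to 1, which is L ⇒ W
n=4: can move to 1, which is L ⇒ W
n=5: moves to 3(W), 2(W); every one is W ⇒ L
n=6: moves to 4(W), 3(W); every one is W ⇒ L
n=7: can move to 5, which is L ⇒ W
n=8: can move to 6, which is L ⇒ W
n=9: can move to 6, which is L ⇒ W
n=10: moves to 8(W), 7(W); every one is W ⇒ L
n=11: moves to 9(W), 8(W); every one is W ⇒ L
n=12: can move to 10, which is L ⇒ W
n=13: can move to 11, which is L ⇒ W
n=14: can move to 11, which is L ⇒ W
n=15: moves to 13(W), 12(W); every one is W ⇒ L
n=16: moves to 14(W), 13(W); every one is W ⇒ L
L entries with 0 ≤ n ≤ 16: n = 0, 1, 5, 6, 10, 11, 15, 16; that makes 8.

8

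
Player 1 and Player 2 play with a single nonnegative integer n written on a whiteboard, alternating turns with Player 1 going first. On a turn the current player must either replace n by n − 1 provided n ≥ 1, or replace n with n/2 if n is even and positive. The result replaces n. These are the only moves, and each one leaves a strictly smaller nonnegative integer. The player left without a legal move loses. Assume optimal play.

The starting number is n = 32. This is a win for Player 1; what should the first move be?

Move to 31.

Label each position W (a win for the player to move) or L (a loss). A position with no legal move is L; any other position is W exactly when some move reaches an L, and L when every move reaches a W.
n=0: no move → L
n=1: reaches L-position 0 → W
n=2: only reaches 1(W), which is W → L
n=3: reaches L-position 2 → W
n=4: reaches L-position 2 → W
n=5: only reaches 4(W), which is W → L
n=6: reaches L-position 5 → W
n=7: only reaches 6(W), which is W → L
n=8: reaches L-position 7 → W
n=9: only reaches 8(W), which is W → L
n=10: reaches L-position 5 → W
n=11: only reaches 10(W), which is W → L
n=12: reaches L-position 11 → W
n=13: only reaches 12(W), which is W → L
n=14: reaches L-position 7 → W
n=15: only reaches 14(W), which is W → L
n=16: reaches L-position 15 → W
n=17: only reaches 16(W), which is W → L
n=18: reaches L-position 9 → W
n=19: only reaches 18(W), which is W → L
n=20: reaches L-position 19 → W
n=21: only reaches 20(W), which is W → L
n=22: reaches L-position 11 → W
n=23: only reaches 22(W), which is W → L
n=24: reaches L-position 23 → W
n=25: only reaches 24(W), which is W → L
n=26: reaches L-position 13 → W
n=27: only reaches 26(W), which is W → L
n=28: reaches L-position 27 → W
n=29: only reaches 28(W), which is W → L
n=30: reaches L-position 15 → W
n=31: only reaches 30(W), which is W → L
n=32: reaches L-position 31 → W
From 32, the L positions reachable in one move are: 31.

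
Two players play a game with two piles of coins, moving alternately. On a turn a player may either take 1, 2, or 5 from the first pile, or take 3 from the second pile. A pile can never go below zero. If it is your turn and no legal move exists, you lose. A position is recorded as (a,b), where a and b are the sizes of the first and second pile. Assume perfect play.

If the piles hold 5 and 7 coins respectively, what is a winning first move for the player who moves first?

Move to (3,7).

Positions with no move are L. A position that does have a move is losing for the player to move precisely when every available move leads to a winning position for the opponent. Fill in the labels:
No move ever increases a pile, so every position that can arise here has a ≤ 5 and b ≤ 7; it is enough to label the cells with 0 ≤ a ≤ 5 and 0 ≤ b ≤ 7.
Every move lowers a or b (never raises either), so fill the grid row by row in increasing a, and left to right within a row: each cell's successors are then already labelled.
      b=0  b=1  b=2  b=3  b=4  b=5  b=6  b=7
a=0:    L    L    L    W    W    W    L    L
a=1:    W    W    W    L    L    L    W    W
a=2:    W    W    W    W    W    W    W    W
a=3:    L    L    L    W    W    W    L    L
a=4:    W    W    W    L    L    L    W    W
a=5:    W    W    W    W    W    W    W    W
Cells with no legal move (terminal, hence L): (0,0), (0,1), (0,2).
The remaining L cells, each justified by listing all of its moves:
(0,6): L (sole option (0,3)(W) is W)
(0,7): L (sole option (0,4)(W) is W)
(1,3): L (options (0,3)(W), (1,0)(W) are all W)
(1,4): L (options (0,4)(W), (1,1)(W) are all W)
(1,5): L (options (0,5)(W), (1,2)(W) are all W)
(3,0): L (options (2,0)(W), (1,0)(W) are all W)
(3,1): L (options (2,1)(W), (1,1)(W) are all W)
(3,2): L (options (2,2)(W), (1,2)(W) are all W)
(3,6): L (options (2,6)(W), (1,6)(W), (3,3)(W) are all W)
(3,7): L (options (2,7)(W), (1,7)(W), (3,4)(W) are all W)
(4,3): L (options (3,3)(W), (2,3)(W), (4,0)(W) are all W)
(4,4): L (options (3,4)(W), (2,4)(W), (4,1)(W) are all W)
(4,5): L (options (3,5)(W), (2,5)(W), (4,2)(W) are all W)
Every other cell has at least one move into one of the L cells above, so it is W.
From (5,7), the L positions reachable in one move are: (3,7), (0,7). Any move reaching one of these is winning.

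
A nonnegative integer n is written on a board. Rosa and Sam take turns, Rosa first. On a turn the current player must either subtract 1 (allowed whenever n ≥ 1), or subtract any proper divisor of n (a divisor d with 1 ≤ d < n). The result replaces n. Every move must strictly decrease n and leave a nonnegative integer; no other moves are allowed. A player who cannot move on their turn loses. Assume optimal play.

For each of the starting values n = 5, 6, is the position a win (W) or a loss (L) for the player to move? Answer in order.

5: L, 6: W

Classify positions by backward induction: terminal positions (no move available) are L. From any other position, the mover wins iff some move reaches an L.
n=0: no move → L
n=1: reaches L-position 0 → W
n=2: only reaches 1(W), which is W → L
n=3: reaches L-position 2 → W
n=4: reaches L-position 2 → W
n=5: only reaches 4(W), which is W → L
n=6: reaches L-position 5 → W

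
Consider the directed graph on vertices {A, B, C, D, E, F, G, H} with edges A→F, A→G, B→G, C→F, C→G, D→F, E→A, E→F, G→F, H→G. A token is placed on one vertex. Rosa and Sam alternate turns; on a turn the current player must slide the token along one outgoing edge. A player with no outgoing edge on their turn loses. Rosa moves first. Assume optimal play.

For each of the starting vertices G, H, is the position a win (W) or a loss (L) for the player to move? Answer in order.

Positions with no move are L. A position that does have a move is losing for the player to move precisely when every available move leads to a winning position for the opponent. Fill in the labels:
Every edge goes from a vertex to one that appears earlier in the order F, G, B, C, A, E, H, D, so processing vertices in that order labels each vertex after all of its successors.
F: no outgoing edge → L
G: W (go to F, an L position)
B: L (sole option G(W) is W)
C: W (go to F, an L position)
A: W (go to F, an L position)
E: W (go to F, an L position)
H: L (sole option G(W) is W)
D: W (go to F, an L position)

G: W, H: L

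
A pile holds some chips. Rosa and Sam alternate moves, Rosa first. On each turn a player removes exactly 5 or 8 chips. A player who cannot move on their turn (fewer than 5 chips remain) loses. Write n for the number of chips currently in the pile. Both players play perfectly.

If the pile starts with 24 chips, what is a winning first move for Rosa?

Use the standard recursion: the mover loses at a terminal position; elsewhere, the mover wins exactly when some move hands the opponent an L position.
n=0: no move → L
n=1: no move → L
n=2: no move → L
n=3: no move → L
n=4: no move → L
n=5: →0(L), so W
n=6: →1(L), so W
n=7: →2(L), so W
n=8: →3(L), so W
n=9: →4(L), so W
n=10: →2(L), so W
n=11: →3(L), so W
n=12: →4(L), so W
n=13: →8(W), 5(W) — all W, so L
n=14: →9(W), 6(W) — all W, so L
n=15: →10(W), 7(W) — all W, so L
n=16: →11(W), 8(W) — all W, so L
n=17: →12(W), 9(W) — all W, so L
n=18: →13(L), so W
n=19: →14(L), so W
n=20: →15(L), so W
n=21: →16(L), so W
n=22: →17(L), so W
n=23: →15(L), so W
n=24: →16(L), so W
From 24, the L positions reachable in one move are: 16.

Remove 8, leaving 16.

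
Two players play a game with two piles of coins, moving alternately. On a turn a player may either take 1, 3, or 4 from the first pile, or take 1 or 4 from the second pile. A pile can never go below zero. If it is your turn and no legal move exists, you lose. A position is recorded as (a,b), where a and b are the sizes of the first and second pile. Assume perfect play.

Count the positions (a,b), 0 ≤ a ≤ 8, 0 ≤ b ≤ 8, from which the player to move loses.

26

Use the standard recursion: the mover loses at a terminal position; elsewhere, the mover wins exactly when some move hands the opponent an L position.
Every move lowers a or b (never raises either), so fill the grid row by row in increasing a, and left to right within a row: each cell's successors are then already labelled.
      b=0  b=1  b=2  b=3  b=4  b=5  b=6  b=7  b=8
a=0:    L    W    L    W    W    L    W    L    W
a=1:    W    L    W    L    W    W    L    W    L
a=2:    L    W    L    W    W    L    W    L    W
a=3:    W    L    W    L    W    W    L    W    L
a=4:    W    W    W    W    L    W    W    W    W
a=5:    W    W    W    W    W    W    W    W    W
a=6:    W    W    W    W    L    W    W    W    W
a=7:    L    W    L    W    W    L    W    L    W
a=8:    W    L    W    L    W    W    L    W    L
Cells with no legal move (terminal, hence L): (0,0).
The remaining L cells, each justified by listing all of its moves:
(0,2): L (sole option (0,1)(W) is W)
(0,5): L (options (0,4)(W), (0,1)(W) are all W)
(0,7): L (options (0,6)(W), (0,3)(W) are all W)
(1,1): L (options (0,1)(W), (1,0)(W) are all W)
(1,3): L (options (0,3)(W), (1,2)(W) are all W)
(1,6): L (options (0,6)(W), (1,5)(W), (1,2)(W) are all W)
(1,8): L (options (0,8)(W), (1,7)(W), (1,4)(W) are all W)
(2,0): L (sole option (1,0)(W) is W)
(2,2): L (options (1,2)(W), (2,1)(W) are all W)
(2,5): L (options (1,5)(W), (2,4)(W), (2,1)(W) are all W)
(2,7): L (options (1,7)(W), (2,6)(W), (2,3)(W) are all W)
(3,1): L (options (2,1)(W), (0,1)(W), (3,0)(W) are all W)
(3,3): L (options (2,3)(W), (0,3)(W), (3,2)(W) are all W)
(3,6): L (options (2,6)(W), (0,6)(W), (3,5)(W), (3,2)(W) are all W)
(3,8): L (options (2,8)(W), (0,8)(W), (3,7)(W), (3,4)(W) are all W)
(4,4): L (options (3,4)(W), (1,4)(W), (0,4)(W), (4,3)(W), (4,0)(W) are all W)
(6,4): L (options (5,4)(W), (3,4)(W), (2,4)(W), (6,3)(W), (6,0)(W) are all W)
(7,0): L (options (6,0)(W), (4,0)(W), (3,0)(W) are all W)
(7,2): L (options (6,2)(W), (4,2)(W), (3,2)(W), (7,1)(W) are all W)
(7,5): L (options (6,5)(W), (4,5)(W), (3,5)(W), (7,4)(W), (7,1)(W) are all W)
(7,7): L (options (6,7)(W), (4,7)(W), (3,7)(W), (7,6)(W), (7,3)(W) are all W)
(8,1): L (options (7,1)(W), (5,1)(W), (4,1)(W), (8,0)(W) are all W)
(8,3): L (options (7,3)(W), (5,3)(W), (4,3)(W), (8,2)(W) are all W)
(8,6): L (options (7,6)(W), (5,6)(W), (4,6)(W), (8,5)(W), (8,2)(W) are all W)
(8,8): L (options (7,8)(W), (5,8)(W), (4,8)(W), (8,7)(W), (8,4)(W) are all W)
Every other cell has at least one move into one of the L cells above, so it is W.
L cells per row: a=0: 4, a=1: 4, a=2: 4, a=3: 4, a=4: 1, a=5: 0, a=6: 1, a=7: 4, a=8: 4; total 26.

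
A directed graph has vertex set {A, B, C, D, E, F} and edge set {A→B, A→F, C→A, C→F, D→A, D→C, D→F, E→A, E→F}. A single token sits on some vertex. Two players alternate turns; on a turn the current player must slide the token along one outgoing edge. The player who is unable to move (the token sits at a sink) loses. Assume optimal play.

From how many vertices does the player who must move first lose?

2

Compute win/loss labels from the base case upward. A position with no move is L. Any other position is W if it can reach an L in one move, else L.
Every edge goes from a vertex to one that appears earlier in the order B, F, A, C, E, D, so processing vertices in that order labels each vertex after all of its successors.
B: no outgoing edge → L
F: no outgoing edge → L
A: →F(L), so W
C: →F(L), so W
E: →F(L), so W
D: →F(L), so W
The L vertices are B, F; that is 2 in all.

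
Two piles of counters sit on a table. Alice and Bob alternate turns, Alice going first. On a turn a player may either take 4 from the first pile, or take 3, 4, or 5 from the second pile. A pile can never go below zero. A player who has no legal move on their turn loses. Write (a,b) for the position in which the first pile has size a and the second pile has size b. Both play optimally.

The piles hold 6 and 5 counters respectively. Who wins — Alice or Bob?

Bob wins.

Positions with no move are L. A position that does have a move is losing for the player to move precisely when every available move leads to a winning position for the opponent. Fill in the labels:
No move ever increases a pile, so every position that can arise here has a ≤ 6 and b ≤ 5; it is enough to label the cells with 0 ≤ a ≤ 6 and 0 ≤ b ≤ 5.
Every move lowers a or b (never raises either), so fill the grid row by row in increasing a, and left to right within a row: each cell's successors are then already labelled.
      b=0  b=1  b=2  b=3  b=4  b=5
a=0:    L    L    L    W    W    W
a=1:    L    L    L    W    W    W
a=2:    L    L    L    W    W    W
a=3:    L    L    L    W    W    W
a=4:    W    W    W    L    L    L
a=5:    W    W    W    L    L    L
a=6:    W    W    W    L    L    L
Cells with no legal move (terminal, hence L): (0,0), (0,1), (0,2), (1,0), (1,1), (1,2), (2,0), (2,1), (2,2), (3,0), (3,1), (3,2).
The remaining L cells, each justified by listing all of its moves:
(4,3): moves to (0,3)(W), (4,0)(W); every one is W ⇒ L
(4,4): moves to (0,4)(W), (4,1)(W), (4,0)(W); every one is W ⇒ L
(4,5): moves to (0,5)(W), (4,2)(W), (4,1)(W), (4,0)(W); every one is W ⇒ L
(5,3): moves to (1,3)(W), (5,0)(W); every one is W ⇒ L
(5,4): moves to (1,4)(W), (5,1)(W), (5,0)(W); every one is W ⇒ L
(5,5): moves to (1,5)(W), (5,2)(W), (5,1)(W), (5,0)(W); every one is W ⇒ L
(6,3): moves to (2,3)(W), (6,0)(W); every one is W ⇒ L
(6,4): moves to (2,4)(W), (6,1)(W), (6,0)(W); every one is W ⇒ L
(6,5): moves to (2,5)(W), (6,2)(W), (6,1)(W), (6,0)(W); every one is W ⇒ L
Every other cell has at least one move into one of the L cells above, so it is W.
The starting position (6,5) is L: whatever Alice does, the opponent receives a W position.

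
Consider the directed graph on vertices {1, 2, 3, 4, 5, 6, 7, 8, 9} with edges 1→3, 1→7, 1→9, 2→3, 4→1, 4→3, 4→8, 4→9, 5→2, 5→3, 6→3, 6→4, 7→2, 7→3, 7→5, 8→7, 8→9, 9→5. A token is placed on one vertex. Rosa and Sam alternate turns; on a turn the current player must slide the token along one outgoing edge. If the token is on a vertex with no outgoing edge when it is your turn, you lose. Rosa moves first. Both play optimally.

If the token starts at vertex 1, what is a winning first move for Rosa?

Compute win/loss labels from the base case upward. A position with no move is L. Any other position is W if it can reach an L in one move, else L.
Every edge goes from a vertex to one that appears earlier in the order 3, 2, 5, 7, 9, 1, 8, 4, 6, so processing vertices in that order labels each vertex after all of its successors.
3: no outgoing edge → L
2: can move to 3, which is L ⇒ W
5: can move to 3, which is L ⇒ W
7: can move to 3, which is L ⇒ W
9: the only move is to 5(W), a W ⇒ L
1: can move to 9, which is L ⇒ W
8: can move to 9, which is L ⇒ W
4: can move to 9, which is L ⇒ W
6: can move to 3, which is L ⇒ W
From 1, the L positions reachable in one move are: 9, 3. Any move reaching one of these is winning.

Move to 9.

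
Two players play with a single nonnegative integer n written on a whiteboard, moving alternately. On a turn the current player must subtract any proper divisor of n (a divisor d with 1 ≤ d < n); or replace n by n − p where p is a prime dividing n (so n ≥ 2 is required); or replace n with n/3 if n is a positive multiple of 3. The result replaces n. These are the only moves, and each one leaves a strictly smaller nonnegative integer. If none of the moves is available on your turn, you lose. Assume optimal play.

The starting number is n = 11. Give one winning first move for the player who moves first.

Move to 0.

Work bottom-up. With no move the player to move loses. Otherwise the position is W if at least one move leads to an L position for the opponent, and L if every move leads to a W.
n=0: no move → L
n=1: no move → L
n=2: can move to 0, which is L ⇒ W
n=3: can move to 0, which is L ⇒ W
n=4: moves to 2(W), 3(W); every one is W ⇒ L
n=5: can move to 0, which is L ⇒ W
n=6: can move to 4, which is L ⇒ W
n=7: can move to 0, which is L ⇒ W
n=8: can move to 4, which is L ⇒ W
n=9: moves to 3(W), 6(W), 8(W); every one is W ⇒ L
n=10: can move to 9, which is L ⇒ W
n=11: can move to 0, which is L ⇒ W
From 11, the L positions reachable in one move are: 0.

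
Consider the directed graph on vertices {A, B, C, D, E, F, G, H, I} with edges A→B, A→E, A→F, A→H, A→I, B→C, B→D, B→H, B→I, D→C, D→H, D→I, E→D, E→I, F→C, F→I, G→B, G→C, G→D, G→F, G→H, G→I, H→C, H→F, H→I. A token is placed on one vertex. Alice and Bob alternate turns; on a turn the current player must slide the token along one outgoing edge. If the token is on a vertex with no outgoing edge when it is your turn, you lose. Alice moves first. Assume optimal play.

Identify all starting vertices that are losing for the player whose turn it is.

C, I

Compute win/loss labels from the base case upward. A position with no move is L. Any other position is W if it can reach an L in one move, else L.
Every edge goes from a vertex to one that appears earlier in the order I, C, F, H, D, B, E, A, G, so processing vertices in that order labels each vertex after all of its successors.
I: no outgoing edge → L
C: no outgoing edge → L
F: can move to C, which is L ⇒ W
H: can move to C, which is L ⇒ W
D: can move to C, which is L ⇒ W
B: can move to C, which is L ⇒ W
E: can move to I, which is L ⇒ W
A: can move to I, which is L ⇒ W
G: can move to C, which is L ⇒ W
Reading off the rows marked L gives the requested list; there are 2 such vertices.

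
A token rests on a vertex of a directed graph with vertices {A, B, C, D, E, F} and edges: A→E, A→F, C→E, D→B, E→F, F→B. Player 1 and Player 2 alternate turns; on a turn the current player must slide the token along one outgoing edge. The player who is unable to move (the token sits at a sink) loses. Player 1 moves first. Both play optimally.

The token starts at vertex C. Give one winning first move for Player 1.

Build the W/L table. Terminal = L. A non-terminal position is W if it has a move to some L; otherwise it is L.
Every edge goes from a vertex to one that appears earlier in the order B, F, E, D, A, C, so processing vertices in that order labels each vertex after all of its successors.
B: no outgoing edge → L
F: W (go to B, an L position)
E: L (sole option F(W) is W)
D: W (go to B, an L position)
A: W (go to E, an L position)
C: W (go to E, an L position)
From C, the L positions reachable in one move are: E.

Move to E.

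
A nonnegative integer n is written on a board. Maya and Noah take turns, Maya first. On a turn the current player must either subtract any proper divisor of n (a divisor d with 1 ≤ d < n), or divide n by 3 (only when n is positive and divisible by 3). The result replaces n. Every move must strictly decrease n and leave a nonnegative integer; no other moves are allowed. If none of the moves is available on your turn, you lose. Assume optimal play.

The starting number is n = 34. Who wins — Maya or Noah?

Maya wins.

Use the standard recursion: the mover loses at a terminal position; elsewhere, the mover wins exactly when some move hands the opponent an L position.
n=0: no move → L
n=1: no move → L
n=2: →1(L), so W
n=3: →1(L), so W
n=4: →2(W), 3(W) — all W, so L
n=5: →4(L), so W
n=6: →4(L), so W
n=7: →6(W) only, which is W, so L
n=8: →4(L), so W
n=9: →3(W), 6(W), 8(W) — all W, so L
n=10: →9(L), so W
n=11: →10(W) only, which is W, so L
n=12: →4(L), so W
n=13: →12(W) only, which is W, so L
n=14: →7(L), so W
n=15: →5(W), 10(W), 12(W), 14(W) — all W, so L
n=16: →15(L), so W
n=17: →16(W) only, which is W, so L
n=18: →9(L), so W
n=19: →18(W) only, which is W, so L
n=20: →15(L), so W
n=21: →7(L), so W
n=22: →11(L), so W
n=23: →22(W) only, which is W, so L
n=24: →23(L), so W
n=25: →20(W), 24(W) — all W, so L
n=26: →13(L), so W
n=27: →9(L), so W
n=28: →14(W), 21(W), 24(W), 26(W), 27(W) — all W, so L
n=29: →28(L), so W
n=30: →15(L), so W
n=31: →30(W) only, which is W, so L
n=32: →28(L), so W
n=33: →11(L), so W
n=34: →17(L), so W
The starting position 34 is W: Maya should move to 17, handing over an L position.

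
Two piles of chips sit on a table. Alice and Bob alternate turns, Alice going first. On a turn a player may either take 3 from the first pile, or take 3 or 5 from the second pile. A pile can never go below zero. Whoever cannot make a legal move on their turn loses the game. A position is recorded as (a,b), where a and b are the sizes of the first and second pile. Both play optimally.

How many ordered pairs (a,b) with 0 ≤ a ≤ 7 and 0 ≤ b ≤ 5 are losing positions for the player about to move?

Compute win/loss labels from the base case upward. A position with no move is L. Any other position is W if it can reach an L in one move, else L.
Every move lowers a or b (never raises either), so fill the grid row by row in increasing a, and left to right within a row: each cell's successors are then already labelled.
      b=0  b=1  b=2  b=3  b=4  b=5
a=0:    L    L    L    W    W    W
a=1:    L    L    L    W    W    W
a=2:    L    L    L    W    W    W
a=3:    W    W    W    L    L    L
a=4:    W    W    W    L    L    L
a=5:    W    W    W    L    L    L
a=6:    L    L    L    W    W    W
a=7:    L    L    L    W    W    W
Cells with no legal move (terminal, hence L): (0,0), (0,1), (0,2), (1,0), (1,1), (1,2), (2,0), (2,1), (2,2).
The remaining L cells, each justified by listing all of its moves:
(3,3): L (options (0,3)(W), (3,0)(W) are all W)
(3,4): L (options (0,4)(W), (3,1)(W) are all W)
(3,5): L (options (0,5)(W), (3,2)(W), (3,0)(W) are all W)
(4,3): L (options (1,3)(W), (4,0)(W) are all W)
(4,4): L (options (1,4)(W), (4,1)(W) are all W)
(4,5): L (options (1,5)(W), (4,2)(W), (4,0)(W) are all W)
(5,3): L (options (2,3)(W), (5,0)(W) are all W)
(5,4): L (options (2,4)(W), (5,1)(W) are all W)
(5,5): L (options (2,5)(W), (5,2)(W), (5,0)(W) are all W)
(6,0): L (sole option (3,0)(W) is W)
(6,1): L (sole option (3,1)(W) is W)
(6,2): L (sole option (3,2)(W) is W)
(7,0): L (sole option (4,0)(W) is W)
(7,1): L (sole option (4,1)(W) is W)
(7,2): L (sole option (4,2)(W) is W)
Every other cell has at least one move into one of the L cells above, so it is W.
L cells per row: a=0: 3, a=1: 3, a=2: 3, a=3: 3, a=4: 3, a=5: 3, a=6: 3, a=7: 3; total 24.

24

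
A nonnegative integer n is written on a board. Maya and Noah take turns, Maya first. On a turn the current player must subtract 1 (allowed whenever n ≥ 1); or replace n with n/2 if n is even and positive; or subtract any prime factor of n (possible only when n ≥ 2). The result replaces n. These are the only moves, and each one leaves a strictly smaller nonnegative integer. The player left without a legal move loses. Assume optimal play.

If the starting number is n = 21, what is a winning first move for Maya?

Positions with no move are L. A position that does have a move is losing for the player to move precisely when every available move leads to a winning position for the opponent. Fill in the labels:
n=0: no move → L
n=1: can move to 0, which is L ⇒ W
n=2: can move to 0, which is L ⇒ W
n=3: can move to 0, which is L ⇒ W
n=4: moves to 2(W), 3(W); every one is W ⇒ L
n=5: can move to 0, which is L ⇒ W
n=6: can move to 4, which is L ⇒ W
n=7: can move to 0, which is L ⇒ W
n=8: can move to 4, which is L ⇒ W
n=9: moves to 6(W), 8(W); every one is W ⇒ L
n=10: can move to 9, which is L ⇒ W
n=11: can move to 0, which is L ⇒ W
n=12: can move to 9, which is L ⇒ W
n=13: can move to 0, which is L ⇒ W
n=14: moves to 7(W), 12(W), 13(W); every one is W ⇒ L
n=15: can move to 14, which is L ⇒ W
n=16: can move to 14, which is L ⇒ W
n=17: can move to 0, which is L ⇒ W
n=18: can move to 9, which is L ⇒ W
n=19: can move to 0, which is L ⇒ W
n=20: moves to 10(W), 15(W), 18(W), 19(W); every one is W ⇒ L
n=21: can move to 14, which is L ⇒ W
From 21, the L positions reachable in one move are: 14, 20. Any move reaching one of these is winning.

Move to 14.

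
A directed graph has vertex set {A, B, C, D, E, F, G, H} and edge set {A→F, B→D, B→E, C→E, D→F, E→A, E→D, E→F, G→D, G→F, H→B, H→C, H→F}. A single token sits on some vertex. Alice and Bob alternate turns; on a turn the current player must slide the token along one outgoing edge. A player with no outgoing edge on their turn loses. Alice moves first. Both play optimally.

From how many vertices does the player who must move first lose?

Build the W/L table. Terminal = L. A non-terminal position is W if it has a move to some L; otherwise it is L.
Every edge goes from a vertex to one that appears earlier in the order F, A, D, E, B, C, G, H, so processing vertices in that order labels each vertex after all of its successors.
F: no outgoing edge → L
A: reaches L-position F → W
D: reaches L-position F → W
E: reaches L-position F → W
B: only reaches E(W), D(W), all W → L
C: only reaches E(W), which is W → L
G: reaches L-position F → W
H: reaches L-position C → W
The L vertices are B, C, F; that is 3 in all.

3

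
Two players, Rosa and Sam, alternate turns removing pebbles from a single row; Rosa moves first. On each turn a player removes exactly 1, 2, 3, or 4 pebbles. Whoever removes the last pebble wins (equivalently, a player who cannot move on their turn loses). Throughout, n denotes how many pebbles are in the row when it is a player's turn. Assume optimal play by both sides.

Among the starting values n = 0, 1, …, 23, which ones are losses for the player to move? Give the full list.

Label each position W (a win for the player to move) or L (a loss). A position with no legal move is L; any other position is W exactly when some move reaches an L, and L when every move reaches a W.
n=0: no move → L
n=1: can move to 0, which is L ⇒ W
n=2: can move to 0, which is L ⇒ W
n=3: can move to 0, which is L ⇒ W
n=4: can move to 0, which is L ⇒ W
n=5: moves to 4(W), 3(W), 2(W), 1(W); every one is W ⇒ L
n=6: can move to 5, which is L ⇒ W
n=7: can move to 5, which is L ⇒ W
n=8: can move to 5, which is L ⇒ W
n=9: can move to 5, which is L ⇒ W
n=10: moves to 9(W), 8(W), 7(W), 6(W); every one is W ⇒ L
n=11: can move to 10, which is L ⇒ W
n=12: can move to 10, which is L ⇒ W
n=13: can move to 10, which is L ⇒ W
n=14: can move to 10, which is L ⇒ W
n=15: moves to 14(W), 13(W), 12(W), 11(W); every one is W ⇒ L
n=16: can move to 15, which is L ⇒ W
n=17: can move to 15, which is L ⇒ W
n=18: can move to 15, which is L ⇒ W
n=19: can move to 15, which is L ⇒ W
n=20: moves to 19(W), 18(W), 17(W), 16(W); every one is W ⇒ L
n=21: can move to 20, which is L ⇒ W
n=22: can move to 20, which is L ⇒ W
n=23: can move to 20, which is L ⇒ W
The losing starting values of n are exactly the entries labelled L in this table (5 of them).

0, 5, 10, 15, 20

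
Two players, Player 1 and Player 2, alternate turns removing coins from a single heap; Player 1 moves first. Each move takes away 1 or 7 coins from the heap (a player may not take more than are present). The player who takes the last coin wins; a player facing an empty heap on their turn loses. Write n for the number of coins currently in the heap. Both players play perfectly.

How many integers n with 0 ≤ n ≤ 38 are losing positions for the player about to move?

Build the W/L table. Terminal = L. A non-terminal position is W if it has a move to some L; otherwise it is L.
n=0: no move → L
n=1: W (go to 0, an L position)
n=2: L (sole option 1(W) is W)
n=3: W (go to 2, an L position)
n=4: L (sole option 3(W) is W)
n=5: W (go to 4, an L position)
n=6: L (sole option 5(W) is W)
n=7: W (go to 6, an L position)
n=8: L (options 7(W), 1(W) are all W)
n=9: W (go to 8, an L position)
n=10: L (options 9(W), 3(W) are all W)
n=11: W (go to 10, an L position)
n=12: L (options 11(W), 5(W) are all W)
n=13: W (go to 12, an L position)
n=14: L (options 13(W), 7(W) are all W)
n=15: W (go to 14, an L position)
n=16: L (options 15(W), 9(W) are all W)
n=17: W (go to 16, an L position)
n=18: L (options 17(W), 11(W) are all W)
n=19: W (go to 18, an L position)
n=20: L (options 19(W), 13(W) are all W)
n=21: W (go to 20, an L position)
n=22: L (options 21(W), 15(W) are all W)
n=23: W (go to 22, an L position)
n=24: L (options 23(W), 17(W) are all W)
n=25: W (go to 24, an L position)
n=26: L (options 25(W), 19(W) are all W)
n=27: W (go to 26, an L position)
n=28: L (options 27(W), 21(W) are all W)
n=29: W (go to 28, an L position)
n=30: L (options 29(W), 23(W) are all W)
n=31: W (go to 30, an L position)
n=32: L (options 31(W), 25(W) are all W)
n=33: W (go to 32, an L position)
n=34: L (options 33(W), 27(W) are all W)
n=35: W (go to 34, an L position)
n=36: L (options 35(W), 29(W) are all W)
n=37: W (go to 36, an L position)
n=38: L (options 37(W), 31(W) are all W)
L entries with 0 ≤ n ≤ 38: n = 0, 2, 4, 6, 8, 10, 12, 14, 16, 18, 20, 22, 24, 26, 28, 30, 32, 34, 36, 38; that makes 20.

20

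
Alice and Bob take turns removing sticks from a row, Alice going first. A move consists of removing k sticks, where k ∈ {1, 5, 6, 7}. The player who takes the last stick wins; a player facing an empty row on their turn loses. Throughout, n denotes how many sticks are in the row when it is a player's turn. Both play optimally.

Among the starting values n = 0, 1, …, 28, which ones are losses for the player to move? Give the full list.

0, 2, 4, 12, 14, 16, 24, 26, 28

Work bottom-up. With no move the player to move loses. Otherwise the position is W if at least one move leads to an L position for the opponent, and L if every move leads to a W.
n=0: no move → L
n=1: can move to 0, which is L ⇒ W
n=2: the only move is to 1(W), a W ⇒ L
n=3: can move to 2, which is L ⇒ W
n=4: the only move is to 3(W), a W ⇒ L
n=5: can move to 4, which is L ⇒ W
n=6: can move to 0, which is L ⇒ W
n=7: can move to 2, which is L ⇒ W
n=8: can move to 2, which is L ⇒ W
n=9: can move to 4, which is L ⇒ W
n=10: can move to 4, which is L ⇒ W
n=11: can move to 4, which is L ⇒ W
n=12: moves to 11(W), 7(W), 6(W), 5(W); every one is W ⇒ L
n=13: can move to 12, which is L ⇒ W
n=14: moves to 13(W), 9(W), 8(W), 7(W); every one is W ⇒ L
n=15: can move to 14, which is L ⇒ W
n=16: moves to 15(W), 11(W), 10(W), 9(W); every one is W ⇒ L
n=17: can move to 16, which is L ⇒ W
n=18: can move to 12, which is L ⇒ W
n=19: can move to 14, which is L ⇒ W
n=20: can move to 14, which is L ⇒ W
n=21: can move to 16, which is L ⇒ W
n=22: can move to 16, which is L ⇒ W
n=23: can move to 16, which is L ⇒ W
n=24: moves to 23(W), 19(W), 18(W), 17(W); every one is W ⇒ L
n=25: can move to 24, which is L ⇒ W
n=26: moves to 25(W), 21(W), 20(W), 19(W); every one is W ⇒ L
n=27: can move to 26, which is L ⇒ W
n=28: moves to 27(W), 23(W), 22(W), 21(W); every one is W ⇒ L
The losing starting values of n are exactly the entries labelled L in this table (9 of them).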